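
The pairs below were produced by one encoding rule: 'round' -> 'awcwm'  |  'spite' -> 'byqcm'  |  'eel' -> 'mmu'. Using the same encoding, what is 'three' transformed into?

The rule splits by letter class: vowels +8, consonants +9.
For three: t(cons)+9=c, h(cons)+9=q, r(cons)+9=a, e(vowel)+8=m, e(vowel)+8=m.

cqamm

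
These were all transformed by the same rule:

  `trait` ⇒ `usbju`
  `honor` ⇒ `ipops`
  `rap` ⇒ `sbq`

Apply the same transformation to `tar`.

Compare letters: t→u is +1, r→s is +1, a→b is +1 — a constant shift. Each letter is shifted forward by 1 in the alphabet (a Caesar shift of +1).
Applying it to tar: t+1=u, a+1=b, r+1=s.

ubs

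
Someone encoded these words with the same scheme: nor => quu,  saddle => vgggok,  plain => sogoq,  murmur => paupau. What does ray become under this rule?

The shift depends on letter class: consonant n→q is +3, but vowel o→u is +6. Two shifts are in play — +6 for a/e/i/o/u, +3 for every other letter.
Applying it to ray: r(cons)+3=u, a(vowel)+6=g, y(cons)+3=b.

ugb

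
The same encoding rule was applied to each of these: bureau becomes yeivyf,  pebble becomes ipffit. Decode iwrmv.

Read the word backwards and shift each letter +4.
Undoing it on iwrmv: shift back: i−4=e, w−4=s, r−4=n, m−4=i, v−4=r → esnir; then reverse → rinse.

rinse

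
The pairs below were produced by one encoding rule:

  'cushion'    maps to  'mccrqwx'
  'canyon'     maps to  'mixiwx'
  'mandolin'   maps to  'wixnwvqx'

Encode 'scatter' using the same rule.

The shift depends on letter class: consonant c→m is +10, but vowel u→c is +8. Two shifts are in play — +8 for a/e/i/o/u, +10 for every other letter.
For scatter: s(cons)+10=c, c(cons)+10=m, a(vowel)+8=i, t(cons)+10=d, t(cons)+10=d, e(vowel)+8=m, r(cons)+10=b.

cmiddmb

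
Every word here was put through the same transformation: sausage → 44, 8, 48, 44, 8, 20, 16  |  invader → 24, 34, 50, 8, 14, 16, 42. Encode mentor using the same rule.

32, 16, 34, 46, 36, 42

With a=1..z=26, the number is 2·pos + 6.
On mentor: m=13→32, e=5→16, n=14→34, t=20→46, o=15→36, r=18→42.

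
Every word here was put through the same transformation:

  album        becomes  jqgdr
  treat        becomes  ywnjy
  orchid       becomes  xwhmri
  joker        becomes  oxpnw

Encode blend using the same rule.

gqnsi

The shift depends on letter class: consonant l→q is +5, but vowel a→j is +9. The rule splits by letter class: vowels +9, consonants +5.
Applying it to blend: b(cons)+5=g, l(cons)+5=q, e(vowel)+9=n, n(cons)+5=s, d(cons)+5=i.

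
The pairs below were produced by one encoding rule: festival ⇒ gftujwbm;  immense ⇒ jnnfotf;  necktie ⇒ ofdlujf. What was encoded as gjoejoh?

finding

Compare letters: f→g is +1, e→f is +1, s→t is +1 — a constant shift. Each letter is shifted forward by 1 in the alphabet (a Caesar shift of +1).
Undoing it on gjoejoh: g−1=f, j−1=i, o−1=n, e−1=d, j−1=i, o−1=n, h−1=g.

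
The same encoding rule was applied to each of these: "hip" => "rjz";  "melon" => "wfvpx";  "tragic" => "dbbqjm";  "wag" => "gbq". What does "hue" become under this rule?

rvf

The shift depends on letter class: consonant h→r is +10, but vowel i→j is +1. The rule splits by letter class: vowels +1, consonants +10.
On hue: h(cons)+10=r, u(vowel)+1=v, e(vowel)+1=f.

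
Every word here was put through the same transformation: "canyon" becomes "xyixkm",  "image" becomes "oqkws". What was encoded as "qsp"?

The output letters match the input read backwards, each shifted +10: canyon reversed is noynac. Two steps: reverse the string, then apply a Caesar shift of +10.
Decoding qsp: shift back: q−10=g, s−10=i, p−10=f → gif; then reverse → fig.

fig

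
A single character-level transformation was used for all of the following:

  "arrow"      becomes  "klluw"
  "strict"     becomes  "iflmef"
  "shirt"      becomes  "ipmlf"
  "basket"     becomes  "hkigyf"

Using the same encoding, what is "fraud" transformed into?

vlkcb

a(0)→k(10) and r(17)→l(11) fit y≡23x+10 (mod 26); the inverse of 23 mod 26 is 17. Each letter's alphabet position (a=0..z=25) is mapped through 23·x+10 mod 26 — an affine cipher.
On fraud: f(5)→23·5+10≡21=v; r(17)→23·17+10≡11=l; a(0)→23·0+10≡10=k; u(20)→23·20+10≡2=c; d(3)→23·3+10≡1=b (all mod 26).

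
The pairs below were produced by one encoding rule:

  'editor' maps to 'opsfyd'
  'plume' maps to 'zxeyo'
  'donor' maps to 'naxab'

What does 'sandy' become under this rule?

cmxpi

Shifts by position in editor: pos 0: e→o (+10), pos 1: d→p (+12), pos 2: i→s (+10), pos 3: t→f (+12) — repeating every 2. It's a Vigenère-style cipher with numeric key [10,12]: position i shifts by key[i mod 2].
On sandy: s+10=c, a+12=m, n+10=x, d+12=p, y+10=i.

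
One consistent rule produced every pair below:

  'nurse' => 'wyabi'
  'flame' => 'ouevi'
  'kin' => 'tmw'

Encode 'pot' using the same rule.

The shift depends on letter class: consonant n→w is +9, but vowel u→y is +4. Vowels shift forward by 4 and consonants shift forward by 9.
Applying it to pot: p(cons)+9=y, o(vowel)+4=s, t(cons)+9=c.

ysc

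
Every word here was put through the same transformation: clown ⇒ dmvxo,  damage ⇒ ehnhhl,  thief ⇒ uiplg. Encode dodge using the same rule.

evehl

Two shifts are in play — +7 for a/e/i/o/u, +1 for every other letter.
Applying it to dodge: d(cons)+1=e, o(vowel)+7=v, d(cons)+1=e, g(cons)+1=h, e(vowel)+7=l.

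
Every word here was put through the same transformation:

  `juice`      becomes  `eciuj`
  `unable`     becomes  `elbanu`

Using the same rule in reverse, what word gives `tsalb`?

The output letters match the input read backwards: juice reversed is eciuj. The word is simply reversed.
Undoing it on tsalb: then reverse → blast.

blast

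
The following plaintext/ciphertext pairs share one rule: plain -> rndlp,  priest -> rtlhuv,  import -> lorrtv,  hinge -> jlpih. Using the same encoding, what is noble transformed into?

Two shifts are in play — +3 for a/e/i/o/u, +2 for every other letter.
For noble: n(cons)+2=p, o(vowel)+3=r, b(cons)+2=d, l(cons)+2=n, e(vowel)+3=h.

prdnh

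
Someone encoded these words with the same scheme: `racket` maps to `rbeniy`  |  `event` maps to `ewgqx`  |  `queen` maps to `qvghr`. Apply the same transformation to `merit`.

mftlx

In racket: r→r is +0, a→b is +1, c→e is +2, k→n is +3 — the shift increases by 1 each position. Each letter shifts forward by its position index (0, 1, 2, …) — the shift grows by one for each successive letter.
On merit: m+0=m, e+1=f, r+2=t, i+3=l, t+4=x.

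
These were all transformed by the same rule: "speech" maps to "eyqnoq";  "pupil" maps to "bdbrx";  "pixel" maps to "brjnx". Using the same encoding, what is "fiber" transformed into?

rrnnd

A repeating key of period 2 is used — shifts +12, +9 over and over.
For fiber: f+12=r, i+9=r, b+12=n, e+9=n, r+12=d.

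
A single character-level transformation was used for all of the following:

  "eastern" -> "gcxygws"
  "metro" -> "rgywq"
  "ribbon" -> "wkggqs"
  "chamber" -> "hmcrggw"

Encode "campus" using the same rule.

The rule splits by letter class: vowels +2, consonants +5.
For campus: c(cons)+5=h, a(vowel)+2=c, m(cons)+5=r, p(cons)+5=u, u(vowel)+2=w, s(cons)+5=x.

hcruwx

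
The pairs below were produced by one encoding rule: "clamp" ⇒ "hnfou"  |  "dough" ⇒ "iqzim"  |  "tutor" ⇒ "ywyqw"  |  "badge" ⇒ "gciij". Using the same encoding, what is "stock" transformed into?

Shifts by position in clamp: pos 0: c→h (+5), pos 1: l→n (+2), pos 2: a→f (+5), pos 3: m→o (+2) — repeating every 2. It's a Vigenère-style cipher with numeric key [5,2]: position i shifts by key[i mod 2].
For stock: s+5=x, t+2=v, o+5=t, c+2=e, k+5=p.

xvtep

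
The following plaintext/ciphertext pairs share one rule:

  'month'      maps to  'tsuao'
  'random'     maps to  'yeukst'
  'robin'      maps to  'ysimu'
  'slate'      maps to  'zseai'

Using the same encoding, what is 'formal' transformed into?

The shift depends on letter class: consonant m→t is +7, but vowel o→s is +4. Two shifts are in play — +4 for a/e/i/o/u, +7 for every other letter.
Applying it to formal: f(cons)+7=m, o(vowel)+4=s, r(cons)+7=y, m(cons)+7=t, a(vowel)+4=e, l(cons)+7=s.

msytes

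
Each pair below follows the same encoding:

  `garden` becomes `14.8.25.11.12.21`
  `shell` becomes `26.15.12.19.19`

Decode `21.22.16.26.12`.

noise

g is letter #7 and maps to 14: an offset of 7. Each letter is replaced by its alphabet position (a=1..z=26) + 7.
Reversing it on 21.22.16.26.12: 21→(21−7)÷1=14=n, 22→(22−7)÷1=15=o, 16→(16−7)÷1=9=i, 26→(26−7)÷1=19=s, 12→(12−7)÷1=5=e.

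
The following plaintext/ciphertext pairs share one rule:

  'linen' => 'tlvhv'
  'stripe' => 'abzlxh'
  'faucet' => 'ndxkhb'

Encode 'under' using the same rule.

The rule splits by letter class: vowels +3, consonants +8.
For under: u(vowel)+3=x, n(cons)+8=v, d(cons)+8=l, e(vowel)+3=h, r(cons)+8=z.

xvlhz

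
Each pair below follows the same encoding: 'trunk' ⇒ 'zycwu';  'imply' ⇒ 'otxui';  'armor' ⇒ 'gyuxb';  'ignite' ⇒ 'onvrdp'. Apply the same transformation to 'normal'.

In trunk: t→z is +6, r→y is +7, u→c is +8, n→w is +9 — the shift increases by 1 each position. Each letter shifts forward by (position + 6), i.e. 6, 7, 8, … — the shift grows by one for each successive letter.
On normal: n+6=t, o+7=v, r+8=z, m+9=v, a+10=k, l+11=w.

tvzvkw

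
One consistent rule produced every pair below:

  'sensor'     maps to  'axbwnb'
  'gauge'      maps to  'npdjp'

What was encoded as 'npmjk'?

The output letters match the input read backwards, each shifted +9: sensor reversed is rosnes. Read the word backwards and shift each letter +9.
Reversing it on npmjk: shift back: n−9=e, p−9=g, m−9=d, j−9=a, k−9=b → egdab; then reverse → badge.

badge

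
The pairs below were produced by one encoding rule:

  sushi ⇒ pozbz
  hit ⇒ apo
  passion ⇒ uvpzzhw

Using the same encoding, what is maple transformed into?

lswht

The output letters match the input read backwards, each shifted +7: sushi reversed is ihsus. The word is reversed, then every letter is shifted forward by 7.
Applying it to maple: reverse → elpam; then shift: e+7=l, l+7=s, p+7=w, a+7=h, m+7=t.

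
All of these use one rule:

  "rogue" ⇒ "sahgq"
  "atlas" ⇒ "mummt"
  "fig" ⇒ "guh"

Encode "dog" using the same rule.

The shift depends on letter class: consonant r→s is +1, but vowel o→a is +12. Two shifts are in play — +12 for a/e/i/o/u, +1 for every other letter.
On dog: d(cons)+1=e, o(vowel)+12=a, g(cons)+1=h.

eah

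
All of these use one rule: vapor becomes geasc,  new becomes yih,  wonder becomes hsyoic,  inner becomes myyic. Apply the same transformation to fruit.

qcyme

The shift depends on letter class: consonant v→g is +11, but vowel a→e is +4. The rule splits by letter class: vowels +4, consonants +11.
Applying it to fruit: f(cons)+11=q, r(cons)+11=c, u(vowel)+4=y, i(vowel)+4=m, t(cons)+11=e.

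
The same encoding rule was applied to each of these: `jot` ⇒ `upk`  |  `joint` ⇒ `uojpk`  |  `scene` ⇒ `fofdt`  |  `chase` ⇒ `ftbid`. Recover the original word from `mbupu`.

total

The output letters match the input read backwards, each shifted +1: jot reversed is toj. Two steps: reverse the string, then apply a Caesar shift of +1.
Reversing it on mbupu: shift back: m−1=l, b−1=a, u−1=t, p−1=o, u−1=t → latot; then reverse → total.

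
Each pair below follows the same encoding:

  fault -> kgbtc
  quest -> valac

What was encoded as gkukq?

In fault: f→k is +5, a→g is +6, u→b is +7, l→t is +8 — the shift increases by 1 each position. Letter i (0-indexed) is shifted by i+5, so successive shifts are 5, 6, 7, ….
Undoing it on gkukq: g−5=b, k−6=e, u−7=n, k−8=c, q−9=h.

bench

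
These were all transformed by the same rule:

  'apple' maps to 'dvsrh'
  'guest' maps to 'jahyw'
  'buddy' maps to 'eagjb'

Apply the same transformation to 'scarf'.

vidxi

Shifts by position in apple: pos 0: a→d (+3), pos 1: p→v (+6), pos 2: p→s (+3), pos 3: l→r (+6) — repeating every 2. It's a Vigenère-style cipher with numeric key [3,6]: position i shifts by key[i mod 2].
For scarf: s+3=v, c+6=i, a+3=d, r+6=x, f+3=i.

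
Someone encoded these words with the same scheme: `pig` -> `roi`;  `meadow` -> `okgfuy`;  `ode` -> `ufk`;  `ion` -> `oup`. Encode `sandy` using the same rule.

Vowels shift forward by 6 and consonants shift forward by 2.
Applying it to sandy: s(cons)+2=u, a(vowel)+6=g, n(cons)+2=p, d(cons)+2=f, y(cons)+2=a.

ugpfa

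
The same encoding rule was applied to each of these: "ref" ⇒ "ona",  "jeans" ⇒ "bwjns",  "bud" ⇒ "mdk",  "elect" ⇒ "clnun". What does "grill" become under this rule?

uurap

The output letters match the input read backwards, each shifted +9: ref reversed is fer. The word is reversed, then every letter is shifted forward by 9.
For grill: reverse → llirg; then shift: l+9=u, l+9=u, i+9=r, r+9=a, g+9=p.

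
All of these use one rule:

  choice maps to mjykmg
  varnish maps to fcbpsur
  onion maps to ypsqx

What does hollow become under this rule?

It's a Vigenère-style cipher with numeric key [10,2]: position i shifts by key[i mod 2].
Applying it to hollow: h+10=r, o+2=q, l+10=v, l+2=n, o+10=y, w+2=y.

rqvnyy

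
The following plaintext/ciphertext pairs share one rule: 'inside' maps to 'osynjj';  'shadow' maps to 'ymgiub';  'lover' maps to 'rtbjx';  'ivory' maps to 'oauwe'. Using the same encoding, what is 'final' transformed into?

Shifts by position in inside: pos 0: i→o (+6), pos 1: n→s (+5), pos 2: s→y (+6), pos 3: i→n (+5) — repeating every 2. A repeating key of period 2 is used — shifts +6, +5 over and over.
Applying it to final: f+6=l, i+5=n, n+6=t, a+5=f, l+6=r.

lntfr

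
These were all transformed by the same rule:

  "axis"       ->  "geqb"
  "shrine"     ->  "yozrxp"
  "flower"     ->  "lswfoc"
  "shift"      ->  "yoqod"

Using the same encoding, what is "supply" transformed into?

ybxyvj

Each letter shifts forward by (position + 6), i.e. 6, 7, 8, … — the shift grows by one for each successive letter.
On supply: s+6=y, u+7=b, p+8=x, p+9=y, l+10=v, y+11=j.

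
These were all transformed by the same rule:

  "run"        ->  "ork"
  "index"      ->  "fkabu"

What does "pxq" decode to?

This is a Caesar cipher with shift 23.
Undoing it on pxq: p−23=s, x−23=a, q−23=t.

sat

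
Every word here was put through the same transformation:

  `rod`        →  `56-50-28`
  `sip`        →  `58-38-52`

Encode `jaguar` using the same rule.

r(#18)→56 and o(#15)→50: differences scale by 2, so n = 2·pos + 20. With a=1..z=26, the number is 2·pos + 20.
On jaguar: j=10→40, a=1→22, g=7→34, u=21→62, a=1→22, r=18→56.

40-22-34-62-22-56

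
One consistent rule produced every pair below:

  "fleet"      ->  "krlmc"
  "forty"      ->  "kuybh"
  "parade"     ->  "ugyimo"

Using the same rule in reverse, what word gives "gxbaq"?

brush

In fleet: f→k is +5, l→r is +6, e→l is +7, e→m is +8 — the shift increases by 1 each position. Each letter shifts forward by (position + 5), i.e. 5, 6, 7, … — the shift grows by one for each successive letter.
Reversing it on gxbaq: g−5=b, x−6=r, b−7=u, a−8=s, q−9=h.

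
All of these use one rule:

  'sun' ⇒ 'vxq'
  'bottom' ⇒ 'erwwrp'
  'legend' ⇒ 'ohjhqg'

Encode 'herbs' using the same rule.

khuev

Compare letters: s→v is +3, u→x is +3, n→q is +3 — a constant shift. It's a constant shift of +3 (ROT3).
Applying it to herbs: h+3=k, e+3=h, r+3=u, b+3=e, s+3=v.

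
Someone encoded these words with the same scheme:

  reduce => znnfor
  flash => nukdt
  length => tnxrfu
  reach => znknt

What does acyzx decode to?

stool

In reduce: r→z is +8, e→n is +9, d→n is +10, u→f is +11 — the shift increases by 1 each position. Each letter shifts forward by (position + 8), i.e. 8, 9, 10, … — the shift grows by one for each successive letter.
Reversing it on acyzx: a−8=s, c−9=t, y−10=o, z−11=o, x−12=l.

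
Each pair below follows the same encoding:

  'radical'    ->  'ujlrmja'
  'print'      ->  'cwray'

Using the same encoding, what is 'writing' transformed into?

pwrcraf

The output letters match the input read backwards, each shifted +9: radical reversed is lacidar. Read the word backwards and shift each letter +9.
On writing: reverse → gnitirw; then shift: g+9=p, n+9=w, i+9=r, t+9=c, i+9=r, r+9=a, w+9=f.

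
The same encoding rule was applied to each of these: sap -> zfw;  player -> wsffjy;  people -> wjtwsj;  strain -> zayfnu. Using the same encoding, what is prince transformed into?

wynujj

The shift depends on letter class: consonant s→z is +7, but vowel a→f is +5. The rule splits by letter class: vowels +5, consonants +7.
Applying it to prince: p(cons)+7=w, r(cons)+7=y, i(vowel)+5=n, n(cons)+7=u, c(cons)+7=j, e(vowel)+5=j.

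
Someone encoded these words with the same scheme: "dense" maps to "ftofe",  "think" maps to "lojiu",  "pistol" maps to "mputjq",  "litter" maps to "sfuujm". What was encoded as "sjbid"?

The output letters match the input read backwards, each shifted +1: dense reversed is esned. Read the word backwards and shift each letter +1.
Decoding sjbid: shift back: s−1=r, j−1=i, b−1=a, i−1=h, d−1=c → riahc; then reverse → chair.

chair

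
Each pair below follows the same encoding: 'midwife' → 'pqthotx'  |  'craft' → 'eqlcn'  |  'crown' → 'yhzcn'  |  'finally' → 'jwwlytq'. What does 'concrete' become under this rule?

Two steps: reverse the string, then apply a Caesar shift of +11.
Applying it to concrete: reverse → etercnoc; then shift: e+11=p, t+11=e, e+11=p, r+11=c, c+11=n, n+11=y, o+11=z, c+11=n.

pepcnyzn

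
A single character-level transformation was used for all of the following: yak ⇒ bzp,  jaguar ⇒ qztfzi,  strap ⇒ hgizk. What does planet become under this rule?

kozmvg

Each pair mirrors across the alphabet (y↔b, a↔z, k↔p): positions sum to 25. Each letter is replaced by its mirror in the alphabet: a↔z, b↔y, c↔x, and so on (the Atbash cipher).
For planet: p↔k, l↔o, a↔z, n↔m, e↔v, t↔g.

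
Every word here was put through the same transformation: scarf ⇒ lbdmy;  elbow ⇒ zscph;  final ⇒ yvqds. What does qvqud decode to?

ninja

s(18)→l(11) and c(2)→b(1) fit y≡25x+3 (mod 26); the inverse of 25 mod 26 is 25. Treating letters as 0–25, the rule is x ↦ 25x + 3 (mod 26).
Decoding qvqud: q(16)→25·(16−3)≡13=n; v(21)→25·(21−3)≡8=i; q(16)→25·(16−3)≡13=n; u(20)→25·(20−3)≡9=j; d(3)→25·(3−3)≡0=a (all mod 26).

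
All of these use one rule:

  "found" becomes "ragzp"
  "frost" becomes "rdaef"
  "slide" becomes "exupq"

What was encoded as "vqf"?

jet

Compare letters: f→r is +12, o→a is +12, u→g is +12 — a constant shift. Every letter moves 12 places later in the alphabet, wrapping around z→a.
Reversing it on vqf: v−12=j, q−12=e, f−12=t.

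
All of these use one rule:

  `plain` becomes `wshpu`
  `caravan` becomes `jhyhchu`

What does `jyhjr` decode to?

Compare letters: p→w is +7, l→s is +7, a→h is +7 — a constant shift. It's a constant shift of +7 (ROT7).
Undoing it on jyhjr: j−7=c, y−7=r, h−7=a, j−7=c, r−7=k.

crack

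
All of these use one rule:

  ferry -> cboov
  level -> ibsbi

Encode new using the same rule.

Compare letters: f→c is +23, e→b is +23, r→o is +23 — a constant shift. Every letter moves 23 places later in the alphabet, wrapping around z→a.
Applying it to new: n+23=k, e+23=b, w+23=t.

kbt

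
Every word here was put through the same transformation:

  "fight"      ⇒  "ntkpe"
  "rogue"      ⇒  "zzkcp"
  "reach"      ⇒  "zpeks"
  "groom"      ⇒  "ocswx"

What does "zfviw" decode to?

Shifts by position in fight: pos 0: f→n (+8), pos 1: i→t (+11), pos 2: g→k (+4), pos 3: h→p (+8), pos 4: t→e (+11) — repeating every 3. The shifts repeat in a cycle of length 3: positions 0,1,… shift by +8, +11, +4, then the pattern repeats.
Reversing it on zfviw: z−8=r, f−11=u, v−4=r, i−8=a, w−11=l.

rural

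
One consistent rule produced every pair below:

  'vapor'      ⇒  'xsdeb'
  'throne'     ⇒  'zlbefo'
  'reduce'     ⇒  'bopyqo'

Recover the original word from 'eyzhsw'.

v(21)→x(23) and a(0)→s(18) fit y≡25x+18 (mod 26); the inverse of 25 mod 26 is 25. Treating letters as 0–25, the rule is x ↦ 25x + 18 (mod 26).
Reversing it on eyzhsw: e(4)→25·(4−18)≡14=o; y(24)→25·(24−18)≡20=u; z(25)→25·(25−18)≡19=t; h(7)→25·(7−18)≡11=l; s(18)→25·(18−18)≡0=a; w(22)→25·(22−18)≡22=w (all mod 26).

outlaw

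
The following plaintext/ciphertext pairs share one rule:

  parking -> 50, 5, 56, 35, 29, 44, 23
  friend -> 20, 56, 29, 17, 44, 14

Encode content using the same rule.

11, 47, 44, 62, 17, 44, 62

p(#16)→50 and a(#1)→5: differences scale by 3, so n = 3·pos + 2. Each letter becomes 3×(its alphabet position, a=1..z=26) + 2.
Applying it to content: c=3→11, o=15→47, n=14→44, t=20→62, e=5→17, n=14→44, t=20→62.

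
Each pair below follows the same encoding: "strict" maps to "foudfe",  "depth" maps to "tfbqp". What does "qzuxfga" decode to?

The output letters match the input read backwards, each shifted +12: strict reversed is tcirts. The word is reversed, then every letter is shifted forward by 12.
Reversing it on qzuxfga: shift back: q−12=e, z−12=n, u−12=i, x−12=l, f−12=t, g−12=u, a−12=o → eniltuo; then reverse → outline.

outline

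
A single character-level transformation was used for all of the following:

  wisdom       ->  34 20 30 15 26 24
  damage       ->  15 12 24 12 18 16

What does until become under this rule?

32 25 31 20 23

w is letter #23 and maps to 34: an offset of 11. Each letter is replaced by its alphabet position (a=1..z=26) + 11.
For until: u=21→32, n=14→25, t=20→31, i=9→20, l=12→23.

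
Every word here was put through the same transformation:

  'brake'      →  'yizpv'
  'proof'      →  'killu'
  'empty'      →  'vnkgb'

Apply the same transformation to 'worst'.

Each pair mirrors across the alphabet (b↔y, r↔i, a↔z): positions sum to 25. Letters are reflected about the middle of the alphabet (position → 25−position): Atbash.
For worst: w↔d, o↔l, r↔i, s↔h, t↔g.

dlihg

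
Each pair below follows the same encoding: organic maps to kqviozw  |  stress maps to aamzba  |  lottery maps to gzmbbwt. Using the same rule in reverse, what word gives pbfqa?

sixth

The output letters match the input read backwards, each shifted +8: organic reversed is cinagro. Two steps: reverse the string, then apply a Caesar shift of +8.
Undoing it on pbfqa: shift back: p−8=h, b−8=t, f−8=x, q−8=i, a−8=s → htxis; then reverse → sixth.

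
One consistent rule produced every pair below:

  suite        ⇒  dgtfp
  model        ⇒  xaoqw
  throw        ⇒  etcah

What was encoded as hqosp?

wedge

Shifts by position in suite: pos 0: s→d (+11), pos 1: u→g (+12), pos 2: i→t (+11), pos 3: t→f (+12) — repeating every 2. The shifts repeat in a cycle of length 2: positions 0,1,… shift by +11, +12, then the pattern repeats.
Reversing it on hqosp: h−11=w, q−12=e, o−11=d, s−12=g, p−11=e.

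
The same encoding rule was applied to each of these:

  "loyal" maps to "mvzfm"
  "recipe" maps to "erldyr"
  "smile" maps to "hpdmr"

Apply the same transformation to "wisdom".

l(11)→m(12) and o(14)→v(21) fit y≡3x+5 (mod 26); the inverse of 3 mod 26 is 9. Each letter's alphabet position (a=0..z=25) is mapped through 3·x+5 mod 26 — an affine cipher.
For wisdom: w(22)→3·22+5≡19=t; i(8)→3·8+5≡3=d; s(18)→3·18+5≡7=h; d(3)→3·3+5≡14=o; o(14)→3·14+5≡21=v; m(12)→3·12+5≡15=p (all mod 26).

tdhovp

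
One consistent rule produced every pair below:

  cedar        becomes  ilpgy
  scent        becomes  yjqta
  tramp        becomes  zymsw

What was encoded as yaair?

stock

Shifts by position in cedar: pos 0: c→i (+6), pos 1: e→l (+7), pos 2: d→p (+12), pos 3: a→g (+6), pos 4: r→y (+7) — repeating every 3. The shifts repeat in a cycle of length 3: positions 0,1,… shift by +6, +7, +12, then the pattern repeats.
Decoding yaair: y−6=s, a−7=t, a−12=o, i−6=c, r−7=k.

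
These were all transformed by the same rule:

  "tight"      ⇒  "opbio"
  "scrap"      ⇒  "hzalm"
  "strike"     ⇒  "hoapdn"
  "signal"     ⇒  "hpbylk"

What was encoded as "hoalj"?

t(19)→o(14) and i(8)→p(15) fit y≡7x+11 (mod 26); the inverse of 7 mod 26 is 15. Treating letters as 0–25, the rule is x ↦ 7x + 11 (mod 26).
Undoing it on hoalj: h(7)→15·(7−11)≡18=s; o(14)→15·(14−11)≡19=t; a(0)→15·(0−11)≡17=r; l(11)→15·(11−11)≡0=a; j(9)→15·(9−11)≡22=w (all mod 26).

straw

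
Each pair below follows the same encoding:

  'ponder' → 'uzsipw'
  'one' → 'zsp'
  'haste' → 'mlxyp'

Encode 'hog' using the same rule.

mzl

Vowels shift forward by 11 and consonants shift forward by 5.
On hog: h(cons)+5=m, o(vowel)+11=z, g(cons)+5=l.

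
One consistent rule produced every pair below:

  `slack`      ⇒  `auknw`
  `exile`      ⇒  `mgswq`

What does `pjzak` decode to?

In slack: s→a is +8, l→u is +9, a→k is +10, c→n is +11 — the shift increases by 1 each position. The shift increases by 1 at each position, starting from +8: 8, 9, 10, ….
Decoding pjzak: p−8=h, j−9=a, z−10=p, a−11=p, k−12=y.

happy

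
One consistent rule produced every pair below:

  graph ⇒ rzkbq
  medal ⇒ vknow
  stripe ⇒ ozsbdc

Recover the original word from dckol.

The output letters match the input read backwards, each shifted +10: graph reversed is hparg. Two steps: reverse the string, then apply a Caesar shift of +10.
Reversing it on dckol: shift back: d−10=t, c−10=s, k−10=a, o−10=e, l−10=b → tsaeb; then reverse → beast.

beast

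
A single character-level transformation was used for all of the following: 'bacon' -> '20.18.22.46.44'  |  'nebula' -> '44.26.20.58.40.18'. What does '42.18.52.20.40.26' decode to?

marble

b(#2)→20 and a(#1)→18: differences scale by 2, so n = 2·pos + 16. Each letter becomes 2×(its alphabet position, a=1..z=26) + 16.
Undoing it on 42.18.52.20.40.26: 42→(42−16)÷2=13=m, 18→(18−16)÷2=1=a, 52→(52−16)÷2=18=r, 20→(20−16)÷2=2=b, 40→(40−16)÷2=12=l, 26→(26−16)÷2=5=e.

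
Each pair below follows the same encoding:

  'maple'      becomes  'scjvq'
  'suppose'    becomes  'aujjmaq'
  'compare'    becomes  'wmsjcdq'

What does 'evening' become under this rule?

This is an affine cipher: with a=0,…,z=25, each position x becomes (23x+2) mod 26.
Applying it to evening: e(4)→23·4+2≡16=q; v(21)→23·21+2≡17=r; e(4)→23·4+2≡16=q; n(13)→23·13+2≡15=p; i(8)→23·8+2≡4=e; n(13)→23·13+2≡15=p; g(6)→23·6+2≡10=k (all mod 26).

qrqpepk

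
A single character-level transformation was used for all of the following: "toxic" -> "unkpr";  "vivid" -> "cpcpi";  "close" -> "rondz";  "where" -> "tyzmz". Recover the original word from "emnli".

t(19)→u(20) and o(14)→n(13) fit y≡17x+9 (mod 26); the inverse of 17 mod 26 is 23. Treating letters as 0–25, the rule is x ↦ 17x + 9 (mod 26).
Decoding emnli: e(4)→23·(4−9)≡15=p; m(12)→23·(12−9)≡17=r; n(13)→23·(13−9)≡14=o; l(11)→23·(11−9)≡20=u; i(8)→23·(8−9)≡3=d (all mod 26).

proud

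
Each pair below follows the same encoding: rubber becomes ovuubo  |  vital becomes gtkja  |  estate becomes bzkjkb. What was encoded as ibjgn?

r(17)→o(14) and u(20)→v(21) fit y≡11x+9 (mod 26); the inverse of 11 mod 26 is 19. This is an affine cipher: with a=0,…,z=25, each position x becomes (11x+9) mod 26.
Undoing it on ibjgn: i(8)→19·(8−9)≡7=h; b(1)→19·(1−9)≡4=e; j(9)→19·(9−9)≡0=a; g(6)→19·(6−9)≡21=v; n(13)→19·(13−9)≡24=y (all mod 26).

heavy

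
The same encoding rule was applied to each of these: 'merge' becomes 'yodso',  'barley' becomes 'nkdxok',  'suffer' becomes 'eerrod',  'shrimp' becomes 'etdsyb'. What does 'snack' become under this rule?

The shift depends on letter class: consonant m→y is +12, but vowel e→o is +10. Vowels shift forward by 10 and consonants shift forward by 12.
Applying it to snack: s(cons)+12=e, n(cons)+12=z, a(vowel)+10=k, c(cons)+12=o, k(cons)+12=w.

ezkow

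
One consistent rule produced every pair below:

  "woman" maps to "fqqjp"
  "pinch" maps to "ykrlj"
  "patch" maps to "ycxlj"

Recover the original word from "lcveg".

Shifts by position in woman: pos 0: w→f (+9), pos 1: o→q (+2), pos 2: m→q (+4), pos 3: a→j (+9), pos 4: n→p (+2) — repeating every 3. It's a Vigenère-style cipher with numeric key [9,2,4]: position i shifts by key[i mod 3].
Decoding lcveg: l−9=c, c−2=a, v−4=r, e−9=v, g−2=e.

carve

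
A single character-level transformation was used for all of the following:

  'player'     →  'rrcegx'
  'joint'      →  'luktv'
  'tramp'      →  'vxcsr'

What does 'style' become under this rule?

Shifts by position in player: pos 0: p→r (+2), pos 1: l→r (+6), pos 2: a→c (+2), pos 3: y→e (+6) — repeating every 2. It's a Vigenère-style cipher with numeric key [2,6]: position i shifts by key[i mod 2].
For style: s+2=u, t+6=z, y+2=a, l+6=r, e+2=g.

uzarg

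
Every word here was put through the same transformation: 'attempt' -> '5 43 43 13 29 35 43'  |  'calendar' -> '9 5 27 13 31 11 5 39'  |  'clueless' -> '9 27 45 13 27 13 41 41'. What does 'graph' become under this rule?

a(#1)→5 and t(#20)→43: differences scale by 2, so n = 2·pos + 3. Each letter becomes 2×(its alphabet position, a=1..z=26) + 3.
Applying it to graph: g=7→17, r=18→39, a=1→5, p=16→35, h=8→19.

17 39 5 35 19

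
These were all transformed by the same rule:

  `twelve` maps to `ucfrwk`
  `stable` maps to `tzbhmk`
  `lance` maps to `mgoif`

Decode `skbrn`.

A repeating key of period 2 is used — shifts +1, +6 over and over.
Undoing it on skbrn: s−1=r, k−6=e, b−1=a, r−6=l, n−1=m.

realm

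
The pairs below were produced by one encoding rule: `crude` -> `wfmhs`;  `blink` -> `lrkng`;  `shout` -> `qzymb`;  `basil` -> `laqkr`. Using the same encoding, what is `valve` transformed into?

xarxs

c(2)→w(22) and r(17)→f(5) fit y≡11x+0 (mod 26); the inverse of 11 mod 26 is 19. Each letter's alphabet position (a=0..z=25) is mapped through 11·x+0 mod 26 — an affine cipher.
For valve: v(21)→11·21+0≡23=x; a(0)→11·0+0≡0=a; l(11)→11·11+0≡17=r; v(21)→11·21+0≡23=x; e(4)→11·4+0≡18=s (all mod 26).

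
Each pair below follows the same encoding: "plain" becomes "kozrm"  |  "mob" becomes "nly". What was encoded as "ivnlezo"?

Each pair mirrors across the alphabet (p↔k, l↔o, a↔z): positions sum to 25. Each letter is replaced by its mirror in the alphabet: a↔z, b↔y, c↔x, and so on (the Atbash cipher).
Undoing it on ivnlezo: i↔r, v↔e, n↔m, l↔o, e↔v, z↔a, o↔l.

removal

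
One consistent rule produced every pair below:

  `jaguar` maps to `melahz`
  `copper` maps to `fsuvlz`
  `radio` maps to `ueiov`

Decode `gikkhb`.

defeat

In jaguar: j→m is +3, a→e is +4, g→l is +5, u→a is +6 — the shift increases by 1 each position. The shift increases by 1 at each position, starting from +3: 3, 4, 5, ….
Undoing it on gikkhb: g−3=d, i−4=e, k−5=f, k−6=e, h−7=a, b−8=t.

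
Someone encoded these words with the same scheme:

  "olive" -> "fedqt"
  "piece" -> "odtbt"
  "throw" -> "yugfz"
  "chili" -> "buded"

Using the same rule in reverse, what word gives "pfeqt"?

o(14)→f(5) and l(11)→e(4) fit y≡9x+9 (mod 26); the inverse of 9 mod 26 is 3. Each letter's alphabet position (a=0..z=25) is mapped through 9·x+9 mod 26 — an affine cipher.
Decoding pfeqt: p(15)→3·(15−9)≡18=s; f(5)→3·(5−9)≡14=o; e(4)→3·(4−9)≡11=l; q(16)→3·(16−9)≡21=v; t(19)→3·(19−9)≡4=e (all mod 26).

solve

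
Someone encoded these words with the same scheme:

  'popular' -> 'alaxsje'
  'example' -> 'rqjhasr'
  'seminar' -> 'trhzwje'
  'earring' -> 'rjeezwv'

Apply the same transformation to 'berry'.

yreef

This is an affine cipher: with a=0,…,z=25, each position x becomes (15x+9) mod 26.
For berry: b(1)→15·1+9≡24=y; e(4)→15·4+9≡17=r; r(17)→15·17+9≡4=e; r(17)→15·17+9≡4=e; y(24)→15·24+9≡5=f (all mod 26).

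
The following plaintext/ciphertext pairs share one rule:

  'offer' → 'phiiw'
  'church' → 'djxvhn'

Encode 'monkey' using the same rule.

In offer: o→p is +1, f→h is +2, f→i is +3, e→i is +4 — the shift increases by 1 each position. The shift increases by 1 at each position, starting from +1: 1, 2, 3, ….
On monkey: m+1=n, o+2=q, n+3=q, k+4=o, e+5=j, y+6=e.

nqqoje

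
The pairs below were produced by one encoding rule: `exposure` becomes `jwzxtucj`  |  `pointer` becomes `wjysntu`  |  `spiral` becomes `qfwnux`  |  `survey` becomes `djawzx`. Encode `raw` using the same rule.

bfw

The output letters match the input read backwards, each shifted +5: exposure reversed is erusopxe. The word is reversed, then every letter is shifted forward by 5.
For raw: reverse → war; then shift: w+5=b, a+5=f, r+5=w.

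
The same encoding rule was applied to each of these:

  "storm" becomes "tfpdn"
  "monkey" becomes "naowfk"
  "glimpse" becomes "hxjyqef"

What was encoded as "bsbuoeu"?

against

Shifts by position in storm: pos 0: s→t (+1), pos 1: t→f (+12), pos 2: o→p (+1), pos 3: r→d (+12) — repeating every 2. It's a Vigenère-style cipher with numeric key [1,12]: position i shifts by key[i mod 2].
Undoing it on bsbuoeu: b−1=a, s−12=g, b−1=a, u−12=i, o−1=n, e−12=s, u−1=t.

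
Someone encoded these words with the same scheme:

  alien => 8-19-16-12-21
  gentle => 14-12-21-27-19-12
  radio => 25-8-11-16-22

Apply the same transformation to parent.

a is letter #1 and maps to 8: an offset of 7. The number is (letter's place in the alphabet, a=1) + 7.
For parent: p=16→23, a=1→8, r=18→25, e=5→12, n=14→21, t=20→27.

23-8-25-12-21-27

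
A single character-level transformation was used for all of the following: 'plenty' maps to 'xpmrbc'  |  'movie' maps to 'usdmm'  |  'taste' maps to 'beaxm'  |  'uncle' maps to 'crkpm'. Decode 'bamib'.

The shifts repeat in a cycle of length 2: positions 0,1,… shift by +8, +4, then the pattern repeats.
Decoding bamib: b−8=t, a−4=w, m−8=e, i−4=e, b−8=t.

tweet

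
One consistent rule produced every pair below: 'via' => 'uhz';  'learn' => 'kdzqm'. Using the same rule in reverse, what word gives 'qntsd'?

route

Every letter moves 25 places later in the alphabet, wrapping around z→a.
Undoing it on qntsd: q−25=r, n−25=o, t−25=u, s−25=t, d−25=e.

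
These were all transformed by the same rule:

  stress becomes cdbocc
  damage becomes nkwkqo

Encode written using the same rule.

Compare letters: s→c is +10, t→d is +10, r→b is +10 — a constant shift. Every letter moves 10 places later in the alphabet, wrapping around z→a.
For written: w+10=g, r+10=b, i+10=s, t+10=d, t+10=d, e+10=o, n+10=x.

gbsddox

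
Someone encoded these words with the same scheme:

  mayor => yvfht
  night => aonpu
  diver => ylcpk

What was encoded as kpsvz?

Two steps: reverse the string, then apply a Caesar shift of +7.
Decoding kpsvz: shift back: k−7=d, p−7=i, s−7=l, v−7=o, z−7=s → dilos; then reverse → solid.

solid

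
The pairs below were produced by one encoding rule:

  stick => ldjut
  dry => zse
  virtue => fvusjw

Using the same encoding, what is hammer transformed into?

The output letters match the input read backwards, each shifted +1: stick reversed is kcits. Read the word backwards and shift each letter +1.
For hammer: reverse → remmah; then shift: r+1=s, e+1=f, m+1=n, m+1=n, a+1=b, h+1=i.

sfnnbi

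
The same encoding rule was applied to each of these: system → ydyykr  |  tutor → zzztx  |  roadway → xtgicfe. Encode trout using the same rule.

zwuzz

Shifts by position in system: pos 0: s→y (+6), pos 1: y→d (+5), pos 2: s→y (+6), pos 3: t→y (+5) — repeating every 2. A repeating key of period 2 is used — shifts +6, +5 over and over.
Applying it to trout: t+6=z, r+5=w, o+6=u, u+5=z, t+6=z.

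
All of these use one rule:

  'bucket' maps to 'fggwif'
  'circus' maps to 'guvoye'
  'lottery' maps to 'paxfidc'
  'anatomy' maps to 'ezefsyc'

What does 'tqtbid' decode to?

pepper

It's a Vigenère-style cipher with numeric key [4,12]: position i shifts by key[i mod 2].
Undoing it on tqtbid: t−4=p, q−12=e, t−4=p, b−12=p, i−4=e, d−12=r.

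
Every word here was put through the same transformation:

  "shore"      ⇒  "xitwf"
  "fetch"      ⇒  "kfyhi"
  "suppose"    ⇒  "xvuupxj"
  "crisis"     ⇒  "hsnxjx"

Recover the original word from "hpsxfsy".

Shifts by position in shore: pos 0: s→x (+5), pos 1: h→i (+1), pos 2: o→t (+5), pos 3: r→w (+5), pos 4: e→f (+1) — repeating every 3. A repeating key of period 3 is used — shifts +5, +1, +5 over and over.
Undoing it on hpsxfsy: h−5=c, p−1=o, s−5=n, x−5=s, f−1=e, s−5=n, y−5=t.

consent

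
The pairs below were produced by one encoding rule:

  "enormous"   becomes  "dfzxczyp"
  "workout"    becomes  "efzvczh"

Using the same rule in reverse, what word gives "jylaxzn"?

The output letters match the input read backwards, each shifted +11: enormous reversed is suomrone. The word is reversed, then every letter is shifted forward by 11.
Reversing it on jylaxzn: shift back: j−11=y, y−11=n, l−11=a, a−11=p, x−11=m, z−11=o, n−11=c → ynapmoc; then reverse → company.

company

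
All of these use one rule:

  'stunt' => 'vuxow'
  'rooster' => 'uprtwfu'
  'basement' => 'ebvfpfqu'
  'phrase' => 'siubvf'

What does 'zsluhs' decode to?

Shifts by position in stunt: pos 0: s→v (+3), pos 1: t→u (+1), pos 2: u→x (+3), pos 3: n→o (+1) — repeating every 2. A repeating key of period 2 is used — shifts +3, +1 over and over.
Decoding zsluhs: z−3=w, s−1=r, l−3=i, u−1=t, h−3=e, s−1=r.

writer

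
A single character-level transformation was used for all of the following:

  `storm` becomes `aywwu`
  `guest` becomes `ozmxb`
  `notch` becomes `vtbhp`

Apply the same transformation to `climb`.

kqqrj

Shifts by position in storm: pos 0: s→a (+8), pos 1: t→y (+5), pos 2: o→w (+8), pos 3: r→w (+5) — repeating every 2. A repeating key of period 2 is used — shifts +8, +5 over and over.
On climb: c+8=k, l+5=q, i+8=q, m+5=r, b+8=j.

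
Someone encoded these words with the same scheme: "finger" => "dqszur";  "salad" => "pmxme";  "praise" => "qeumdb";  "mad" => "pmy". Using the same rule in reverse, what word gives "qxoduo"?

The word is reversed, then every letter is shifted forward by 12.
Undoing it on qxoduo: shift back: q−12=e, x−12=l, o−12=c, d−12=r, u−12=i, o−12=c → elcric; then reverse → circle.

circle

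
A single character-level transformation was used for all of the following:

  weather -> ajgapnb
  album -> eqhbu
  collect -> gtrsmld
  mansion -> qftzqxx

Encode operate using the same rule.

In weather: w→a is +4, e→j is +5, a→g is +6, t→a is +7 — the shift increases by 1 each position. Each letter shifts forward by (position + 4), i.e. 4, 5, 6, … — the shift grows by one for each successive letter.
On operate: o+4=s, p+5=u, e+6=k, r+7=y, a+8=i, t+9=c, e+10=o.

sukyico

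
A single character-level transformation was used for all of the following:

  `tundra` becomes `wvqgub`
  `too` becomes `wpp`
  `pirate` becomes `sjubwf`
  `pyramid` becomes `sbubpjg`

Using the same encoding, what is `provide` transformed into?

The shift depends on letter class: consonant t→w is +3, but vowel u→v is +1. The rule splits by letter class: vowels +1, consonants +3.
Applying it to provide: p(cons)+3=s, r(cons)+3=u, o(vowel)+1=p, v(cons)+3=y, i(vowel)+1=j, d(cons)+3=g, e(vowel)+1=f.

supyjgf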